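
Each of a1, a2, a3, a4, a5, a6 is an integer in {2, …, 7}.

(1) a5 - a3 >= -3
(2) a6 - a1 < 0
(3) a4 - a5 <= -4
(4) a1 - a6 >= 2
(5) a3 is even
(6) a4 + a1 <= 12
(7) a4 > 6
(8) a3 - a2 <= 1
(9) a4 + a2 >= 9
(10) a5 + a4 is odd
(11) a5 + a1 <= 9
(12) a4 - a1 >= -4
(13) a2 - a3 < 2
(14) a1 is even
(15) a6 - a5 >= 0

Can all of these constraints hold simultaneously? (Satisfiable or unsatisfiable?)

Constraints 3, 4, 12, and 15 give a6 − a5 ≥ 0, a5 − a4 ≥ 4, a4 − a1 ≥ -4, a1 − a6 ≥ 2.
Adding all 4 inequalities: the left sides telescope to 0, and the right sides sum to 0 + 4 + (-4) + 2 = 2. So 0 ≥ 2, which is false.

Unsatisfiable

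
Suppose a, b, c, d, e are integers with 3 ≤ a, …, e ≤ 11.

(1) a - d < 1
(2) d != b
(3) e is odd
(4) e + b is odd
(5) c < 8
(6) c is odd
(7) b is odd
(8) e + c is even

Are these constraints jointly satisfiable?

Unsatisfiable

Constraint 3 makes e odd and constraint 7 makes b odd, so e + b must be even. Constraint 4 says e + b is odd — contradiction.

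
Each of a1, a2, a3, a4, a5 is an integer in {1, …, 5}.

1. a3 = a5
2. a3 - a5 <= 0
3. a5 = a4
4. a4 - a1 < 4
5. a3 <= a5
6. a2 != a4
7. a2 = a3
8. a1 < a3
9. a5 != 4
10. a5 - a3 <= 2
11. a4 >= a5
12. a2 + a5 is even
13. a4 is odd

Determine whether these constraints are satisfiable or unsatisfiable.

From constraints 1, 3, and 7, a2 = a3 = a5 = a4, so a2 = a4. But constraint 6 says a2 ≠ a4. Contradiction.

Unsatisfiable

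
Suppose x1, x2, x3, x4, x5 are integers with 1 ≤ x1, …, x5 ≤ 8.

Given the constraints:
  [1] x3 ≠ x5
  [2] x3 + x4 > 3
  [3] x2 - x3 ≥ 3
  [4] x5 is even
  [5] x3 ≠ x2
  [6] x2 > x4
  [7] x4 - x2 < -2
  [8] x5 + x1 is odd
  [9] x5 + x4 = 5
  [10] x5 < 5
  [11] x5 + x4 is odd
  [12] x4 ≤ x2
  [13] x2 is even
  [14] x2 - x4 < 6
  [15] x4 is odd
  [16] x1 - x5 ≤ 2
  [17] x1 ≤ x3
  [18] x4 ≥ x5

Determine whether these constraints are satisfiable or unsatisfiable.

Satisfiable

Try x1 = 1, x2 = 8, x3 = 3, x4 = 3, x5 = 2.
Check constraint 2: x3 + x4 = 6; constraint 3: x2 - x3 = 5; constraint 7: x4 - x2 = -5. The remaining constraints are straightforward to verify.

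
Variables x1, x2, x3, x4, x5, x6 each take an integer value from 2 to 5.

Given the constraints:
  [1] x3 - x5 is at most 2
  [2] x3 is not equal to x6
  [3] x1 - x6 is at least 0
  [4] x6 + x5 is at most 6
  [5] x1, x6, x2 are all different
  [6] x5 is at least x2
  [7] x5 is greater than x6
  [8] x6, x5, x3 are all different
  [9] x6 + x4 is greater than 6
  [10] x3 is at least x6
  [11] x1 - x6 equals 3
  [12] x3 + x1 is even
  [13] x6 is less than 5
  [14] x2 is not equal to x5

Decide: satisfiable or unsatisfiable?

Setting (x1, x2, x3, x4, x5, x6) = (5, 3, 5, 5, 4, 2) satisfies everything: constraint 1: x3 - x5 = 1; constraint 3: x1 - x6 = 3; constraint 4: x6 + x5 = 6, and the others follow.

Satisfiable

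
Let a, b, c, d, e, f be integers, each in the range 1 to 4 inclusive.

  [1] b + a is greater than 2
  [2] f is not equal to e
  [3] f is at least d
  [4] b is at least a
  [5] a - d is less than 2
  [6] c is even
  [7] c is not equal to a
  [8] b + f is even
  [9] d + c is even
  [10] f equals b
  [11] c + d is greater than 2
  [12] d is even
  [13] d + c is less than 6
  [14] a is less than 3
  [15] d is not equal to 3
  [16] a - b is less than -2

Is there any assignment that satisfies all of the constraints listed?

Setting (a, b, c, d, e, f) = (1, 4, 2, 2, 2, 4) satisfies everything: constraint 1: b + a = 5; constraint 5: a - d = -1; constraint 11: c + d = 4, and the others follow.

Satisfiable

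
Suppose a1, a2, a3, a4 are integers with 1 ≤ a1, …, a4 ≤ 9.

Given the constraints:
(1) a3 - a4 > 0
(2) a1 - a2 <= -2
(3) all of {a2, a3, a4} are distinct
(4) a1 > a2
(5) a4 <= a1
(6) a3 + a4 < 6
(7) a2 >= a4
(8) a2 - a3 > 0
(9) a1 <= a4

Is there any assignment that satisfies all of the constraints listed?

Constraints 1, 4, 8, and 9 give a3 < a2, a2 < a1, a1 ≤ a4, a4 < a3. Chaining: a3 < a2 < a1 ≤ a4 < a3, which forces a3 < a3 — impossible.

Unsatisfiable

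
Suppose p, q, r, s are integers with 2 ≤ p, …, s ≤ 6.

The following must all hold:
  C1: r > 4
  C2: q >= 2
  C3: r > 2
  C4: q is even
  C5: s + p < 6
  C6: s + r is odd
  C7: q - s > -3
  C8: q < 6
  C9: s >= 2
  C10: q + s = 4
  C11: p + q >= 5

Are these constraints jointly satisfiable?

One satisfying assignment is p = 3, q = 2, r = 5, s = 2.
For the less obvious constraints — constraint 5: s + p = 5; constraint 7: q - s = 0 — and the others hold by inspection.

Satisfiable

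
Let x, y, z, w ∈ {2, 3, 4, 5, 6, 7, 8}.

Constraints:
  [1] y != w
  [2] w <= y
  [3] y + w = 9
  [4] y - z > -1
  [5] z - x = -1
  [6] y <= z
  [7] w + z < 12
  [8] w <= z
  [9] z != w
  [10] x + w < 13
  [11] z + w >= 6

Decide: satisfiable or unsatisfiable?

Try x = 8, y = 7, z = 7, w = 2.
Check constraint 3: y + w = 9; constraint 4: y - z = 0. The remaining constraints are straightforward to verify.

Satisfiable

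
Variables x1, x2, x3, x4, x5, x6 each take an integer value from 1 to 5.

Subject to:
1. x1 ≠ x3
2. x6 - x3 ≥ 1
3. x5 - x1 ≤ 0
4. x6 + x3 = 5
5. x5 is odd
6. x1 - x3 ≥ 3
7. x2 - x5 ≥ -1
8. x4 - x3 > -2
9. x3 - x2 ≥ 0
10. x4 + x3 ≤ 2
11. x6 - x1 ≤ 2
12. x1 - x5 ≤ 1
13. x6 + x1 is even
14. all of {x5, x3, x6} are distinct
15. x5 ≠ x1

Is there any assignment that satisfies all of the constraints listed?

Constraints 6, 7, 9, and 12 give x1 − x3 ≥ 3, x3 − x2 ≥ 0, x2 − x5 ≥ -1, x5 − x1 ≥ -1.
Adding all 4 inequalities: the left sides telescope to 0, and the right sides sum to 3 + 0 + (-1) + (-1) = 1. So 0 ≥ 1, which is false.

Unsatisfiable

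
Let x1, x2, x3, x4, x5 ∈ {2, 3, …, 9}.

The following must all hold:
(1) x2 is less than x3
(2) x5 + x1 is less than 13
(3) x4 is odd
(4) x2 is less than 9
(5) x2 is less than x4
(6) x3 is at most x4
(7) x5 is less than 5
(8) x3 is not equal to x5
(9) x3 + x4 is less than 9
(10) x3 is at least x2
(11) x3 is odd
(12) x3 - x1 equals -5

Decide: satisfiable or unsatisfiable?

Setting (x1, x2, x3, x4, x5) = (8, 2, 3, 3, 4) satisfies everything: constraint 2: x5 + x1 = 12; constraint 9: x3 + x4 = 6; constraint 12: x3 - x1 = -5, and the others follow.

Satisfiable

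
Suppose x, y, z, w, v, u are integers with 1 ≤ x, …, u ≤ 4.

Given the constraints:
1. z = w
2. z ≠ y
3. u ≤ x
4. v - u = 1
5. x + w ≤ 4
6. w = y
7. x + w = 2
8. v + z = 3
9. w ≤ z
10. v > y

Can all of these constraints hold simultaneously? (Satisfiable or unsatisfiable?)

Unsatisfiable

From constraints 1 and 6, z = w = y, so z = y. But constraint 2 says z ≠ y. Contradiction.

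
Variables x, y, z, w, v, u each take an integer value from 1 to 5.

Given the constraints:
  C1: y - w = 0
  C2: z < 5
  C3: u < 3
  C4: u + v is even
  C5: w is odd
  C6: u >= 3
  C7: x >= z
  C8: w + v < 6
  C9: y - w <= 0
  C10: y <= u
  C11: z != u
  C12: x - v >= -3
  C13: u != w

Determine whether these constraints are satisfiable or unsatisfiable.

From constraint 6: u ≥ 3. From constraint 3: u ≤ 2. But 2 < 3, so no value of u works.

Unsatisfiable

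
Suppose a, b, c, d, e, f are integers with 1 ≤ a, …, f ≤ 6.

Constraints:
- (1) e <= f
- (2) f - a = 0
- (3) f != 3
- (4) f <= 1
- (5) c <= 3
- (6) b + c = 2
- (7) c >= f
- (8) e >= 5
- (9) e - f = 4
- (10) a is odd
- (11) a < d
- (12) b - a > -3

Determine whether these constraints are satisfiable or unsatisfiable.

Unsatisfiable

From constraints 1 and 8: f ≥ e and e ≥ 5, so f ≥ 5. From constraints 5 and 7: f ≤ c and c ≤ 3, so f ≤ 3. But 3 < 5, so no value of f works.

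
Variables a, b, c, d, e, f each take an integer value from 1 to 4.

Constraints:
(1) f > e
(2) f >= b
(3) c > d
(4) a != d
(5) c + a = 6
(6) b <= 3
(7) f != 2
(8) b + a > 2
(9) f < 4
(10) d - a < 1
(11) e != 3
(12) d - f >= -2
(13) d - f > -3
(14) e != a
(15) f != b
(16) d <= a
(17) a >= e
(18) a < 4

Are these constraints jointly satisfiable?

Take a = 3, b = 1, c = 3, d = 1, e = 2, f = 3. Then constraint 5: c + a = 6; constraint 8: b + a = 4; constraint 10: d - a = -2, and every other listed constraint is also met.

Satisfiable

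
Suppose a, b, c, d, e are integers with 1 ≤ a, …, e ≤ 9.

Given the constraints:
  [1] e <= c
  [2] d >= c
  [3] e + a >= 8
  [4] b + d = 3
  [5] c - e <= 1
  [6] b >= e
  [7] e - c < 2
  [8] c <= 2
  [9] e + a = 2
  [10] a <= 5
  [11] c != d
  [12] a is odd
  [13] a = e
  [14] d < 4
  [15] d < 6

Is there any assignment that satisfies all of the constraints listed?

Unsatisfiable

From constraints 1 and 8: e ≤ c ≤ 2. From constraint 10: a ≤ 5. Hence e + a ≤ 7. But constraint 3 requires e + a ≥ 8, and 8 > 7. Contradiction.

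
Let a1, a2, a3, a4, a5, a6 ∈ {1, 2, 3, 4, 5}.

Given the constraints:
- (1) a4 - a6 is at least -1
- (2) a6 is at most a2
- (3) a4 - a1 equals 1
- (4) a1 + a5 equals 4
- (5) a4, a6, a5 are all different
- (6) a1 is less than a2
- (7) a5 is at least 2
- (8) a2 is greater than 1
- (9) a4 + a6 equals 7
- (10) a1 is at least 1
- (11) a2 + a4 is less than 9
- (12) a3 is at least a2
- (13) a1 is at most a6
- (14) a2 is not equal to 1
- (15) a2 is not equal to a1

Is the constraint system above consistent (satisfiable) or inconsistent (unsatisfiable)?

Try a1 = 2, a2 = 5, a3 = 5, a4 = 3, a5 = 2, a6 = 4.
Check constraint 1: a4 - a6 = -1; constraint 3: a4 - a1 = 1. The remaining constraints are straightforward to verify.

Satisfiable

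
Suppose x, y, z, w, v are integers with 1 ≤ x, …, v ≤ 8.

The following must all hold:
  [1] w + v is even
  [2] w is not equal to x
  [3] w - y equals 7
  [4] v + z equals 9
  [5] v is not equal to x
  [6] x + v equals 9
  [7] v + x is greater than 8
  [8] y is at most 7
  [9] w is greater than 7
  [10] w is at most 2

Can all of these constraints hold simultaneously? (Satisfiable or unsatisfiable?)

From constraint 9: w ≥ 8. From constraint 10: w ≤ 2. But 2 < 8, so no value of w works.

Unsatisfiable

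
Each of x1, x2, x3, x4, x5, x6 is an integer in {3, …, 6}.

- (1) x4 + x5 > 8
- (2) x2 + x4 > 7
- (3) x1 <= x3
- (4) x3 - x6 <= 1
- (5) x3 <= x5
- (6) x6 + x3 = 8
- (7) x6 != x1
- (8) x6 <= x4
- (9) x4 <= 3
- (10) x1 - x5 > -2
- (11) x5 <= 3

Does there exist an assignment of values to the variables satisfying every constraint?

From constraints 8 and 9: x6 ≤ x4 ≤ 3. From constraints 5 and 11: x3 ≤ x5 ≤ 3. Hence x6 + x3 ≤ 6. But constraint 6 requires x6 + x3 = 8, and 8 > 6. Contradiction.

Unsatisfiable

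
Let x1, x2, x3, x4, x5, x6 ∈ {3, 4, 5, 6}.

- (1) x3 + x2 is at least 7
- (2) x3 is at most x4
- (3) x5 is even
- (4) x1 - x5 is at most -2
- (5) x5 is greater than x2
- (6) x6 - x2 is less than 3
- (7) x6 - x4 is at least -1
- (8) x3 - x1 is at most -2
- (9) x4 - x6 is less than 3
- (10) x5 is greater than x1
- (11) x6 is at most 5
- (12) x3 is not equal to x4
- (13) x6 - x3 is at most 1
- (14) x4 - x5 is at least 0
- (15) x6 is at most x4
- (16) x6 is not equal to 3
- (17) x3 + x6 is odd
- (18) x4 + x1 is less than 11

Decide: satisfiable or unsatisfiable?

Unsatisfiable

Constraints 4, 7, 8, 13, and 14 give x1 − x3 ≥ 2, x3 − x6 ≥ -1, x6 − x4 ≥ -1, x4 − x5 ≥ 0, x5 − x1 ≥ 2.
Adding all 5 inequalities: the left sides telescope to 0, and the right sides sum to 2 + (-1) + (-1) + 0 + 2 = 2. So 0 ≥ 2, which is false.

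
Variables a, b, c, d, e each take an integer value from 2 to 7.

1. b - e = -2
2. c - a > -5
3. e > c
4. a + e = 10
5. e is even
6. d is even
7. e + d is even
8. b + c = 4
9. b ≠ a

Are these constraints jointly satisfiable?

Satisfiable

One satisfying assignment is a = 6, b = 2, c = 2, d = 2, e = 4.
For the less obvious constraints — constraint 1: b - e = -2; constraint 2: c - a = -4 — and the others hold by inspection.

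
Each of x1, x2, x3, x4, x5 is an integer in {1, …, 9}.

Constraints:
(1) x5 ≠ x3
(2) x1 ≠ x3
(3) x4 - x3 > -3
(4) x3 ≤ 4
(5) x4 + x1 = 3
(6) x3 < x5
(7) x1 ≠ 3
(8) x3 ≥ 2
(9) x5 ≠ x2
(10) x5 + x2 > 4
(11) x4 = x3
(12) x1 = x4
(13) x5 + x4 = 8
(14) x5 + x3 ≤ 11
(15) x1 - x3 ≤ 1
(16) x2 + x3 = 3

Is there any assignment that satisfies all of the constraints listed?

From constraints 11 and 12, x1 = x4 = x3, so x1 = x3. But constraint 2 says x1 ≠ x3. Contradiction.

Unsatisfiable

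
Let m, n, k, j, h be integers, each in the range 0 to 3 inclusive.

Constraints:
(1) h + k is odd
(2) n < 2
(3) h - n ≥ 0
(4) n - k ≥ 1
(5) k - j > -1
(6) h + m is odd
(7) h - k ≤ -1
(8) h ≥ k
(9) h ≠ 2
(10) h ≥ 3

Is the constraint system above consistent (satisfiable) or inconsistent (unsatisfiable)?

Constraints 3, 4, and 7 give h − n ≥ 0, n − k ≥ 1, k − h ≥ 1.
Adding all 3 inequalities: the left sides telescope to 0, and the right sides sum to 0 + 1 + 1 = 2. So 0 ≥ 2, which is false.

Unsatisfiable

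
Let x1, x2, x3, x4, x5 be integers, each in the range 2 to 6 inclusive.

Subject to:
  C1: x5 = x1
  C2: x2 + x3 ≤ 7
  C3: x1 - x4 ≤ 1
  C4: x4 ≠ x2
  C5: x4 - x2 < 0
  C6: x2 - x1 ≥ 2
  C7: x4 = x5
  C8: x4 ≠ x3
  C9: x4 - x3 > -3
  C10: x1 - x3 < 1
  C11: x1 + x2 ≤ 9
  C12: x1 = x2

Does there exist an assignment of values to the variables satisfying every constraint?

From constraints 1, 7, and 12, x4 = x5 = x1 = x2, so x4 = x2. But constraint 4 says x4 ≠ x2. Contradiction.

Unsatisfiable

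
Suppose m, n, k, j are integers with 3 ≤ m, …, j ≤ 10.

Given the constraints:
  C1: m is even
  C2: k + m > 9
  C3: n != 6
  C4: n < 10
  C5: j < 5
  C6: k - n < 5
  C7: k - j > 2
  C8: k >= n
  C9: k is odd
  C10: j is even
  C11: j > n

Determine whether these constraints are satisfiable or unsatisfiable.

Satisfiable

The assignment m = 4, n = 3, k = 7, j = 4 works:
  constraint 2 holds since k + m = 11.
  constraint 6 holds since k - n = 4.
  constraint 7 holds since k - j = 3.
The rest check out directly.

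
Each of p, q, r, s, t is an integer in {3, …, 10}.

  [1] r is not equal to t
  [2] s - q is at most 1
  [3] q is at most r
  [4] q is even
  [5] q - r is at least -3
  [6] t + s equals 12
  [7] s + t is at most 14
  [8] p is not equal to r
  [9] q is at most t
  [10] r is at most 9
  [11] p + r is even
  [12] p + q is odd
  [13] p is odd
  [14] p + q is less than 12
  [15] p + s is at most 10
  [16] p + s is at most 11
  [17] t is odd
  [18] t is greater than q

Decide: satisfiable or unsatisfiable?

Setting (p, q, r, s, t) = (3, 6, 9, 5, 7) satisfies everything: constraint 2: s - q = -1; constraint 5: q - r = -3, and the others follow.

Satisfiable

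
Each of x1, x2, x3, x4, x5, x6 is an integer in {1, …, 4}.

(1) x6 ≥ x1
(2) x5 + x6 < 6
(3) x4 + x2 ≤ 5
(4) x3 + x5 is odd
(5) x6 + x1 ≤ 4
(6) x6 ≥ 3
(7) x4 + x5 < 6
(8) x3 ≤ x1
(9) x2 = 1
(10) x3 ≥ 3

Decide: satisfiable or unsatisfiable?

Unsatisfiable

From constraint 6: x6 ≥ 3. From constraints 8 and 10: x1 ≥ x3 ≥ 3. Hence x6 + x1 ≥ 6. But constraint 5 requires x6 + x1 ≤ 4, and 4 < 6. Contradiction.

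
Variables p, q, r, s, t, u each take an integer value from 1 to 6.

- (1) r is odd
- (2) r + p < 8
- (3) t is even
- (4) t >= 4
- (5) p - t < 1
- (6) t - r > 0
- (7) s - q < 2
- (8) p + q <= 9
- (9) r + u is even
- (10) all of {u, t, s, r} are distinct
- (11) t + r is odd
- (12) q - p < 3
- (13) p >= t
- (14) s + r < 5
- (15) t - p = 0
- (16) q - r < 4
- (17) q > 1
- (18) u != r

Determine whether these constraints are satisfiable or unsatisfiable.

Setting (p, q, r, s, t, u) = (4, 4, 1, 3, 4, 5) satisfies everything: constraint 2: r + p = 5; constraint 5: p - t = 0, and the others follow.

Satisfiable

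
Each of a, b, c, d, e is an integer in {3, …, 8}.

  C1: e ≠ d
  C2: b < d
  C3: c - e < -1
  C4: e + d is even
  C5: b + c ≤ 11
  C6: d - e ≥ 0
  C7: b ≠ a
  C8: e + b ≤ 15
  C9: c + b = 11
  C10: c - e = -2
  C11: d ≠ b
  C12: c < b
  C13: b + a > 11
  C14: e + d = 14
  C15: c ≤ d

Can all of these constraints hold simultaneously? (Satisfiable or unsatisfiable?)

Satisfiable

Try a = 5, b = 7, c = 4, d = 8, e = 6.
Check constraint 3: c - e = -2; constraint 5: b + c = 11. The remaining constraints are straightforward to verify.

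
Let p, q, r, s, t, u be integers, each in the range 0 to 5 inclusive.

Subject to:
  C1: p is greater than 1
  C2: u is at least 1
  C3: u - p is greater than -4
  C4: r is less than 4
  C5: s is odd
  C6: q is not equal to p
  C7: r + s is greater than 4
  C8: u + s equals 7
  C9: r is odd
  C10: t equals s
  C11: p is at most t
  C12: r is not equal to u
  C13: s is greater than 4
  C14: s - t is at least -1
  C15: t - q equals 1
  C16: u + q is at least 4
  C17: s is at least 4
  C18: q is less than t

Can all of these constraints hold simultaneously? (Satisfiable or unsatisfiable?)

Setting (p, q, r, s, t, u) = (5, 4, 1, 5, 5, 2) satisfies everything: constraint 3: u - p = -3; constraint 7: r + s = 6; constraint 8: u + s = 7, and the others follow.

Satisfiable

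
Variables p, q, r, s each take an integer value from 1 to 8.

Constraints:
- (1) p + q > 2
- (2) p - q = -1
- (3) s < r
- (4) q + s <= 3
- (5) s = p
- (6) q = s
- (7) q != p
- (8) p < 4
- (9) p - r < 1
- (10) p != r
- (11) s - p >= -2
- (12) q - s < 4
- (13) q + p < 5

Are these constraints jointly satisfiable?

From constraints 5 and 6, q = s = p, so q = p. But constraint 7 says q ≠ p. Contradiction.

Unsatisfiable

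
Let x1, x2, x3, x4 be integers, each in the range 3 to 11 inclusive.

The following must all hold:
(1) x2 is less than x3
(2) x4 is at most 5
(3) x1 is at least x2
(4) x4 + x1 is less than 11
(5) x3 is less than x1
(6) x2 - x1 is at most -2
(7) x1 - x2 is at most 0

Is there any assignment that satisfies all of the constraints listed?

Unsatisfiable

Constraints 1, 5, and 7 give x2 < x3, x3 < x1, x1 ≤ x2. Chaining: x2 < x3 < x1 ≤ x2, which forces x2 < x2 — impossible.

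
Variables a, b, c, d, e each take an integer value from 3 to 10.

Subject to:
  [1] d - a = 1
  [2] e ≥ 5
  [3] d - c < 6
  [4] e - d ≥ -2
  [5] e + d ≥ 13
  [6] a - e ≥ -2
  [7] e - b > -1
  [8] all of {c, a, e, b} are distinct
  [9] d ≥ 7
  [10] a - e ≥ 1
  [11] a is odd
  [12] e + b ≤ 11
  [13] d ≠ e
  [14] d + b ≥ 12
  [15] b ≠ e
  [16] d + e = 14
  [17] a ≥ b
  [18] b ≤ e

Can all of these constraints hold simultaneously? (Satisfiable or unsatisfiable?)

The assignment a = 7, b = 5, c = 3, d = 8, e = 6 works:
  constraint 1 holds since d - a = 1.
  constraint 3 holds since d - c = 5.
The rest check out directly.

Satisfiable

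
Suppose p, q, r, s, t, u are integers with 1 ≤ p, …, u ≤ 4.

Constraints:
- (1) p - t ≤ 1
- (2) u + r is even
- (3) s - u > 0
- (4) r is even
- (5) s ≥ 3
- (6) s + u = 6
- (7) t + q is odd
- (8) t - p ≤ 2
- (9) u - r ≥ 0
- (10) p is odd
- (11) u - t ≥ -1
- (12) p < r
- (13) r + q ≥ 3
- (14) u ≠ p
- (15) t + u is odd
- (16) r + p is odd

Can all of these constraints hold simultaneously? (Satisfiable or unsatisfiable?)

Satisfiable

Take p = 1, q = 2, r = 2, s = 4, t = 1, u = 2. Then constraint 1: p - t = 0; constraint 3: s - u = 2, and every other listed constraint is also met.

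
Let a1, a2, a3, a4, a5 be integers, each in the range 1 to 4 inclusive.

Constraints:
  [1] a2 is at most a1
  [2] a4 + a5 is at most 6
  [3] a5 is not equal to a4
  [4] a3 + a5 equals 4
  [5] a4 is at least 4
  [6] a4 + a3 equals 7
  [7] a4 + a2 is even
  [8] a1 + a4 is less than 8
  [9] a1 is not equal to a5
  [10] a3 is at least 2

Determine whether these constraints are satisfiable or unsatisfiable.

Take a1 = 3, a2 = 2, a3 = 3, a4 = 4, a5 = 1. Then constraint 2: a4 + a5 = 5; constraint 4: a3 + a5 = 4; constraint 6: a4 + a3 = 7, and every other listed constraint is also met.

Satisfiable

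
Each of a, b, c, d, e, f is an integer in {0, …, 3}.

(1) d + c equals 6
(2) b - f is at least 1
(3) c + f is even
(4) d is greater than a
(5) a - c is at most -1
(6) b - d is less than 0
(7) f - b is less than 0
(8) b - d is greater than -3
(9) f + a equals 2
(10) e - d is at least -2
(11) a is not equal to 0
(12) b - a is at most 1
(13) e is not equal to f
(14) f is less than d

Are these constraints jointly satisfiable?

Satisfiable

Take a = 1, b = 2, c = 3, d = 3, e = 2, f = 1. Then constraint 1: d + c = 6; constraint 2: b - f = 1, and every other listed constraint is also met.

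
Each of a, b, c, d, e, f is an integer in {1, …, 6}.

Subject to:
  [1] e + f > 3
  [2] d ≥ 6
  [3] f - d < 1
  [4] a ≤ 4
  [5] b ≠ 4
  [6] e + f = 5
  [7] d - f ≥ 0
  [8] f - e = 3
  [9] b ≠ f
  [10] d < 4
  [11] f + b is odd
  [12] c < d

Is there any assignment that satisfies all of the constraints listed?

Unsatisfiable

From constraint 2: d ≥ 6. From constraint 10: d ≤ 3. But 3 < 6, so no value of d works.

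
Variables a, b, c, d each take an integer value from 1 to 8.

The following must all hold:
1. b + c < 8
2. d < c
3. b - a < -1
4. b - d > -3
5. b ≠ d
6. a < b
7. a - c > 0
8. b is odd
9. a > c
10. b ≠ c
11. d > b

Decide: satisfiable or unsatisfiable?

Constraints 2, 6, 7, and 11 give b < d, d < c, c < a, a < b. Chaining: b < d < c < a < b, which forces b < b — impossible.

Unsatisfiable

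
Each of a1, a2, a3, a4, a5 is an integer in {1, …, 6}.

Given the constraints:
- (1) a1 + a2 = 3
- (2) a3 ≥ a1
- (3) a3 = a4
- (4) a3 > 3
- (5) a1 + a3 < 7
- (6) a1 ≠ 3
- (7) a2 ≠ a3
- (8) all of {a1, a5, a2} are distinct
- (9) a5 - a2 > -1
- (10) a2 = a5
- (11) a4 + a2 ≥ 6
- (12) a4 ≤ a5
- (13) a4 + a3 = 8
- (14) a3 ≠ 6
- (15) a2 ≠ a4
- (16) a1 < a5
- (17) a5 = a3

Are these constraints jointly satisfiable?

Unsatisfiable

From constraints 3, 10, and 17, a2 = a5 = a3 = a4, so a2 = a4. But constraint 15 says a2 ≠ a4. Contradiction.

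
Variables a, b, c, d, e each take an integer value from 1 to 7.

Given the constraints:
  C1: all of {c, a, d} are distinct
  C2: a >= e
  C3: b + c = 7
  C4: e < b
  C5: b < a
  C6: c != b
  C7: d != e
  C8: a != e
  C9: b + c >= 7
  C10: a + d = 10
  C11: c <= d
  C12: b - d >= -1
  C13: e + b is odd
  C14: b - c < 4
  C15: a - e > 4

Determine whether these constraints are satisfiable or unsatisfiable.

One satisfying assignment is a = 6, b = 4, c = 3, d = 4, e = 1.
For the less obvious constraints — constraint 3: b + c = 7; constraint 9: b + c = 7 — and the others hold by inspection.

Satisfiable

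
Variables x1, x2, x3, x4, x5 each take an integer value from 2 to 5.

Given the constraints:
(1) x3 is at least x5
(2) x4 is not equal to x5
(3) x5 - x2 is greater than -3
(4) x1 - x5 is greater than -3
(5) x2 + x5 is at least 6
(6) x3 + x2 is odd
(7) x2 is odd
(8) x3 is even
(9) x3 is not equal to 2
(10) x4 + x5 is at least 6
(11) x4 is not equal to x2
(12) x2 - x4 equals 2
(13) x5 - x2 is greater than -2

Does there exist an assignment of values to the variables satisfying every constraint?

Satisfiable

Setting (x1, x2, x3, x4, x5) = (3, 5, 4, 3, 4) satisfies everything: constraint 3: x5 - x2 = -1; constraint 4: x1 - x5 = -1, and the others follow.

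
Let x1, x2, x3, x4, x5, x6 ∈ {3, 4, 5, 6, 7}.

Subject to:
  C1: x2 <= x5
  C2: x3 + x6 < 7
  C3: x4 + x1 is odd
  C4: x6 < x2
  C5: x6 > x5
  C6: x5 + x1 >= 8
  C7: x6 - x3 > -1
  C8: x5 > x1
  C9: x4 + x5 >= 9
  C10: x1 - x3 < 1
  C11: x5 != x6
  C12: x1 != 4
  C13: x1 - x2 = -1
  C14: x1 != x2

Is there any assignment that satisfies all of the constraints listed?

Constraints 1, 4, and 5 give x6 < x2, x2 ≤ x5, x5 < x6. Chaining: x6 < x2 ≤ x5 < x6, which forces x6 < x6 — impossible.

Unsatisfiable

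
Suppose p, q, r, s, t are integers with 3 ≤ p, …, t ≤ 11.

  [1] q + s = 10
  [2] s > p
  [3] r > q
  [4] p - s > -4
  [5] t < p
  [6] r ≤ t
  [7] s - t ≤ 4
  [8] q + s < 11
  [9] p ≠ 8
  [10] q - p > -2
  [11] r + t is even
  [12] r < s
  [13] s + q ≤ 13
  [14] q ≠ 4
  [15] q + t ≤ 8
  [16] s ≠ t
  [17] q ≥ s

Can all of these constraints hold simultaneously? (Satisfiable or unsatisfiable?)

Constraints 2, 3, 5, 6, and 17 give q < r, r ≤ t, t < p, p < s, s ≤ q. Chaining: q < r ≤ t < p < s ≤ q, which forces q < q — impossible.

Unsatisfiable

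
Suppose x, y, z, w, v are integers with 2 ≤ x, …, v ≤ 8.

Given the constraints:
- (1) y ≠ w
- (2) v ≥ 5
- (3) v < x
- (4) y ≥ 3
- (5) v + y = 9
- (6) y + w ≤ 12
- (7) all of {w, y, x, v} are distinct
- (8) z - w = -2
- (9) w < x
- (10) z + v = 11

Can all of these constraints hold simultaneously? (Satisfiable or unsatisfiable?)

Satisfiable

Try x = 8, y = 3, z = 5, w = 7, v = 6.
Check constraint 5: v + y = 9; constraint 6: y + w = 10. The remaining constraints are straightforward to verify.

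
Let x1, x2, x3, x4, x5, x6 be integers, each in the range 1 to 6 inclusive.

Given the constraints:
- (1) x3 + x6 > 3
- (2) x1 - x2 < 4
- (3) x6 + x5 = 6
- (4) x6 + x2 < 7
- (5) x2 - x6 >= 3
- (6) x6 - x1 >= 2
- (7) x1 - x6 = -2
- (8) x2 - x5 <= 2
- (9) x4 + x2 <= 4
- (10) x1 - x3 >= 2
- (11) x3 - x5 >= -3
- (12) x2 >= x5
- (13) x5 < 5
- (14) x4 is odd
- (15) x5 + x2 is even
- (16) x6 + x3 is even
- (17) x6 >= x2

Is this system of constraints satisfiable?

Constraints 5, 6, 8, 10, and 11 give x1 − x3 ≥ 2, x3 − x5 ≥ -3, x5 − x2 ≥ -2, x2 − x6 ≥ 3, x6 − x1 ≥ 2.
Adding all 5 inequalities: the left sides telescope to 0, and the right sides sum to 2 + (-3) + (-2) + 3 + 2 = 2. So 0 ≥ 2, which is false.

Unsatisfiable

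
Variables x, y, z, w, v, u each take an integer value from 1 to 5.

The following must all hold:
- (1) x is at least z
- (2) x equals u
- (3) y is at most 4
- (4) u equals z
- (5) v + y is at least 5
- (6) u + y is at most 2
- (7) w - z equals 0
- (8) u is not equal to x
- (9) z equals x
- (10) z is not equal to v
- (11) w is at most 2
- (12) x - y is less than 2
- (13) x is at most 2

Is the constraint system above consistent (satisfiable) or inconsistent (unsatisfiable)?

Unsatisfiable

From constraints 4 and 9, u = z = x, so u = x. But constraint 8 says u ≠ x. Contradiction.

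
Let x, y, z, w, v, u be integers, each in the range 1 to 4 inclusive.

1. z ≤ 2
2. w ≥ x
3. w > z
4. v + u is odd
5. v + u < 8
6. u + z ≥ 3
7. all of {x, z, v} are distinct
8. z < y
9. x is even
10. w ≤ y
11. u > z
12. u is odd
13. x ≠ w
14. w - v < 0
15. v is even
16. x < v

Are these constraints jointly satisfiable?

The assignment x = 2, y = 3, z = 1, w = 3, v = 4, u = 3 works:
  constraint 5 holds since v + u = 7.
  constraint 6 holds since u + z = 4.
The rest check out directly.

Satisfiable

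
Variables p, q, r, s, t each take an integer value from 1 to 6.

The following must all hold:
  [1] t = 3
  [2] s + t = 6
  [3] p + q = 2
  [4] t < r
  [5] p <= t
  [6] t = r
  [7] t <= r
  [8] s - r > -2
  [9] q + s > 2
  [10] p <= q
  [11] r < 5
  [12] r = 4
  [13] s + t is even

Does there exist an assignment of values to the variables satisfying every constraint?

Unsatisfiable

Constraint 1 fixes t = 3 and constraint 12 fixes r = 4, but constraint 6 requires t = r. Since 3 ≠ 4, contradiction.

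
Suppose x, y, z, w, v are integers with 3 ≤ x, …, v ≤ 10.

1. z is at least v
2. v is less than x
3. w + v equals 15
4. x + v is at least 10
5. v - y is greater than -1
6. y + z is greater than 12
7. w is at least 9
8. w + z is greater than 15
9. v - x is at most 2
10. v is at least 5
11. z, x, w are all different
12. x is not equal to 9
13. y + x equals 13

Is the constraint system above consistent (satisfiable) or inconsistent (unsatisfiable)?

Setting (x, y, z, w, v) = (7, 6, 8, 9, 6) satisfies everything: constraint 3: w + v = 15; constraint 4: x + v = 13, and the others follow.

Satisfiable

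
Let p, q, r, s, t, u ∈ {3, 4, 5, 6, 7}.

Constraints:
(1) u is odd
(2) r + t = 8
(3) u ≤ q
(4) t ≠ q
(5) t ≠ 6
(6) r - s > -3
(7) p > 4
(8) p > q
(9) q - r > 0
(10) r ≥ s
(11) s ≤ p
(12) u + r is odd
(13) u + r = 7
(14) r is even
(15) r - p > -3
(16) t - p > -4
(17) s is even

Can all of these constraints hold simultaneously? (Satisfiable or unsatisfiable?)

One satisfying assignment is p = 6, q = 5, r = 4, s = 4, t = 4, u = 3.
For the less obvious constraints — constraint 2: r + t = 8; constraint 6: r - s = 0; constraint 9: q - r = 1 — and the others hold by inspection.

Satisfiable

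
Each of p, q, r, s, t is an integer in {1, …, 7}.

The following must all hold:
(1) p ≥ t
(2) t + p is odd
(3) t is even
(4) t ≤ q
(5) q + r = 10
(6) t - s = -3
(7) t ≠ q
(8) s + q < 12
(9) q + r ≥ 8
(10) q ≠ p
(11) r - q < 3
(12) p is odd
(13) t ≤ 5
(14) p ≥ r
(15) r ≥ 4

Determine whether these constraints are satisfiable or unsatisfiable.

The assignment p = 7, q = 5, r = 5, s = 5, t = 2 works:
  constraint 5 holds since q + r = 10.
  constraint 6 holds since t - s = -3.
The rest check out directly.

Satisfiable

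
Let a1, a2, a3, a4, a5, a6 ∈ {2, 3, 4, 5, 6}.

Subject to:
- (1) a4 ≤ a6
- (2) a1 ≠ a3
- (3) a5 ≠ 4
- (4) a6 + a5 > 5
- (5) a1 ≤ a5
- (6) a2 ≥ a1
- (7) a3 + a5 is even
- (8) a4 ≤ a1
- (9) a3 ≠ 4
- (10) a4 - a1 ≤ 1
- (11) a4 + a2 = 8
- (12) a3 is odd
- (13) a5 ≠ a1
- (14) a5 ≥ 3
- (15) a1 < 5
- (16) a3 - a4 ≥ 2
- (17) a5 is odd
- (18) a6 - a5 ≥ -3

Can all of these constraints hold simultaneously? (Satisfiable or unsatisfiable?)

Satisfiable

One satisfying assignment is a1 = 2, a2 = 6, a3 = 5, a4 = 2, a5 = 3, a6 = 3.
For the less obvious constraints — constraint 4: a6 + a5 = 6; constraint 10: a4 - a1 = 0; constraint 11: a4 + a2 = 8 — and the others hold by inspection.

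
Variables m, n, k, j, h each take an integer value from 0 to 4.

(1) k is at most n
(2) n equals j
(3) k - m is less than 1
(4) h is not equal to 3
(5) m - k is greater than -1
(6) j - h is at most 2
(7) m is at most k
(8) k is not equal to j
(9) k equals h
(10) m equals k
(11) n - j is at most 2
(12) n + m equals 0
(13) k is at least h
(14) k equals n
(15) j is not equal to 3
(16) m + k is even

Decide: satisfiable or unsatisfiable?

From constraints 2 and 14, k = n = j, so k = j. But constraint 8 says k ≠ j. Contradiction.

Unsatisfiable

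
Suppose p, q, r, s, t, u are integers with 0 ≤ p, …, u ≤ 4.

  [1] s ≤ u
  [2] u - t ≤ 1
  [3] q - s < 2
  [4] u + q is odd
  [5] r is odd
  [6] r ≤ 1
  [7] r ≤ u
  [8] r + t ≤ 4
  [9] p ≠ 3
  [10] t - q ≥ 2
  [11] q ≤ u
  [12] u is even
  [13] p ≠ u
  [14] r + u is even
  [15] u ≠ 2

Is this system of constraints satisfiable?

Constraint 5 makes r odd and constraint 12 makes u even, so r + u must be odd. Constraint 14 says r + u is even — contradiction.

Unsatisfiable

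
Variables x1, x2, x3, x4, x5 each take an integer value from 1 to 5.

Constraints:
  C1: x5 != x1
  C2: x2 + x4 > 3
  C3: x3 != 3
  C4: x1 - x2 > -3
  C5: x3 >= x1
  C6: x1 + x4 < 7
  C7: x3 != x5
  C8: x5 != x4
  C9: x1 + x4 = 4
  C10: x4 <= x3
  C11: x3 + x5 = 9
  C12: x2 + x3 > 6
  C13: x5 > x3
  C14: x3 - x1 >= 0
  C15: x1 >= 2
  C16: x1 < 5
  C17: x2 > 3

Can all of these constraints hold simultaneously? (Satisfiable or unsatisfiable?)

Try x1 = 2, x2 = 4, x3 = 4, x4 = 2, x5 = 5.
Check constraint 2: x2 + x4 = 6; constraint 4: x1 - x2 = -2. The remaining constraints are straightforward to verify.

Satisfiable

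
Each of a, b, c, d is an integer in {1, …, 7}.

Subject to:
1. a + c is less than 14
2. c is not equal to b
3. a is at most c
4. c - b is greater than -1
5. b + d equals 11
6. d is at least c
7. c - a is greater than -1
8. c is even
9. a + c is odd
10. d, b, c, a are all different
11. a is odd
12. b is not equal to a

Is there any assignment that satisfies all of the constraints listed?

Satisfiable

Setting (a, b, c, d) = (5, 4, 6, 7) satisfies everything: constraint 1: a + c = 11; constraint 4: c - b = 2, and the others follow.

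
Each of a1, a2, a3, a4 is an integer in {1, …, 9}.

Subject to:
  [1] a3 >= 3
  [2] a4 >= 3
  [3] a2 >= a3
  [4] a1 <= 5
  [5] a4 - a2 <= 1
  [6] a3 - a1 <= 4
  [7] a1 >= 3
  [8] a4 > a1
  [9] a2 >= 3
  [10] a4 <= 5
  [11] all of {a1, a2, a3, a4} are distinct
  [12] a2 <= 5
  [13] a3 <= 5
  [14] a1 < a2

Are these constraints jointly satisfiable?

Constraints 1, 2, 4, 7, 9, 10, 12, and 13 confine each of a1, a2, a3, a4 to the 3 values {3, …, 5}.
Constraint 11 requires all 4 of them to be distinct, but only 3 values are available — impossible by the pigeonhole principle.

Unsatisfiable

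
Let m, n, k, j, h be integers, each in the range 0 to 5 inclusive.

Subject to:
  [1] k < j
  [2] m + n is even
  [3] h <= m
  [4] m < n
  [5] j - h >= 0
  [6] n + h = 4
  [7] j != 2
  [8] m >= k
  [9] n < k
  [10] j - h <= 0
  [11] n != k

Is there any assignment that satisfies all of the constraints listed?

Unsatisfiable

Constraints 1, 3, 4, 9, and 10 give j ≤ h, h ≤ m, m < n, n < k, k < j. Chaining: j ≤ h ≤ m < n < k < j, which forces j < j — impossible.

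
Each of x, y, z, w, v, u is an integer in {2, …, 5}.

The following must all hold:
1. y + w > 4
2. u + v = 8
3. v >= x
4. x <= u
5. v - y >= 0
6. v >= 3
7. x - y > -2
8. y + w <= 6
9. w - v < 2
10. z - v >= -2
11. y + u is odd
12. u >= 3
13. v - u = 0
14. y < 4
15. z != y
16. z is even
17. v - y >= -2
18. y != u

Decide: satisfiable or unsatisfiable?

Satisfiable

Setting (x, y, z, w, v, u) = (4, 3, 4, 3, 4, 4) satisfies everything: constraint 1: y + w = 6; constraint 2: u + v = 8, and the others follow.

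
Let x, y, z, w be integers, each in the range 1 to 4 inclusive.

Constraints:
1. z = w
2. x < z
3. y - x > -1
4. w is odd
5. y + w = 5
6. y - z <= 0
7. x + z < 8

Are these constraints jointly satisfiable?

Setting (x, y, z, w) = (2, 2, 3, 3) satisfies everything: constraint 3: y - x = 0; constraint 5: y + w = 5, and the others follow.

Satisfiable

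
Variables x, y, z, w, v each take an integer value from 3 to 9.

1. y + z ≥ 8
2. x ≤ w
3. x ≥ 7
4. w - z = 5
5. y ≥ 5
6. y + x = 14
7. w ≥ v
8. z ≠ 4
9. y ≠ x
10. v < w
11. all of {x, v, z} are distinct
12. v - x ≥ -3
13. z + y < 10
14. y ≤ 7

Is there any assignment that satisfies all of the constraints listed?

Try x = 8, y = 6, z = 3, w = 8, v = 6.
Check constraint 1: y + z = 9; constraint 4: w - z = 5. The remaining constraints are straightforward to verify.

Satisfiable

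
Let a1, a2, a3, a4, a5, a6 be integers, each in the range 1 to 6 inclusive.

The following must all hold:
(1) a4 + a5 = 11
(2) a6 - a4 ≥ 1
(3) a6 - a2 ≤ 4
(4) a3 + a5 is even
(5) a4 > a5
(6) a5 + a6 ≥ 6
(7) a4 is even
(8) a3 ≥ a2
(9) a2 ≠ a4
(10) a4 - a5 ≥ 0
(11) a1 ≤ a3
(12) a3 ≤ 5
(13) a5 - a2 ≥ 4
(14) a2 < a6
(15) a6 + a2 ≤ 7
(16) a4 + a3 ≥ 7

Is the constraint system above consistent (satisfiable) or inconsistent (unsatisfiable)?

Constraints 2, 3, 10, and 13 give a2 − a6 ≥ -4, a6 − a4 ≥ 1, a4 − a5 ≥ 0, a5 − a2 ≥ 4.
Adding all 4 inequalities: the left sides telescope to 0, and the right sides sum to (-4) + 1 + 0 + 4 = 1. So 0 ≥ 1, which is false.

Unsatisfiable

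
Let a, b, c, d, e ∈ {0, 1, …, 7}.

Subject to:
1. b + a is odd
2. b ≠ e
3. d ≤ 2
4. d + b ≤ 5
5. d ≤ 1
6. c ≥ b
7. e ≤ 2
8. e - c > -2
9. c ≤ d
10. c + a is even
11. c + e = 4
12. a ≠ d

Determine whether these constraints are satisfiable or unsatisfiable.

Unsatisfiable

From constraints 5 and 9: c ≤ d ≤ 1. From constraint 7: e ≤ 2. Hence c + e ≤ 3. But constraint 11 requires c + e = 4, and 4 > 3. Contradiction.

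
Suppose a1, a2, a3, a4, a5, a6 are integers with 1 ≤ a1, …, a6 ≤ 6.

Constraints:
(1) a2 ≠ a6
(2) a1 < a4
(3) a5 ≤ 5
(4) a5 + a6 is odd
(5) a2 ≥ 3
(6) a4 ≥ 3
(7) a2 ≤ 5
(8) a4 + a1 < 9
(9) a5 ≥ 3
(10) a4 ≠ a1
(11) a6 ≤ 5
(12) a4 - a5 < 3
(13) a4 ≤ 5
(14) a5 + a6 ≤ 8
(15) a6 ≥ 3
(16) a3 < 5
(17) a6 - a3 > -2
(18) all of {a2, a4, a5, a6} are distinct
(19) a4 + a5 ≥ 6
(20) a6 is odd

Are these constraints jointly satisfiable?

Unsatisfiable

Constraints 3, 5, 6, 7, 9, 11, 13, and 15 confine each of a2, a4, a5, a6 to the 3 values {3, …, 5}.
Constraint 18 requires all 4 of them to be distinct, but only 3 values are available — impossible by the pigeonhole principle.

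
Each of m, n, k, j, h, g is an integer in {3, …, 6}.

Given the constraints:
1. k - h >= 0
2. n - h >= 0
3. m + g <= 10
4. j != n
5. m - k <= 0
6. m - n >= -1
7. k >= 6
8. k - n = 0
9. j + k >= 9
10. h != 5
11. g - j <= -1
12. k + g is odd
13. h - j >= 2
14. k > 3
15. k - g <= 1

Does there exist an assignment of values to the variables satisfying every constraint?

Constraints 2, 5, 6, 11, 13, and 15 give g − k ≥ -1, k − m ≥ 0, m − n ≥ -1, n − h ≥ 0, h − j ≥ 2, j − g ≥ 1.
Adding all 6 inequalities: the left sides telescope to 0, and the right sides sum to (-1) + 0 + (-1) + 0 + 2 + 1 = 1. So 0 ≥ 1, which is false.

Unsatisfiable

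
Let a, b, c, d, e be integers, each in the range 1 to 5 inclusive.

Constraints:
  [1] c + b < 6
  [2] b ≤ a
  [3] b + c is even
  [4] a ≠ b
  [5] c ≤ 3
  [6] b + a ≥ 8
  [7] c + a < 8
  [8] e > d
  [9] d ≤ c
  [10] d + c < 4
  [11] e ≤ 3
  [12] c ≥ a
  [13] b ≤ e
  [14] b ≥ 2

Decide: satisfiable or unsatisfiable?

From constraints 11 and 13: b ≤ e ≤ 3. From constraints 5 and 12: a ≤ c ≤ 3. Hence b + a ≤ 6. But constraint 6 requires b + a ≥ 8, and 8 > 6. Contradiction.

Unsatisfiable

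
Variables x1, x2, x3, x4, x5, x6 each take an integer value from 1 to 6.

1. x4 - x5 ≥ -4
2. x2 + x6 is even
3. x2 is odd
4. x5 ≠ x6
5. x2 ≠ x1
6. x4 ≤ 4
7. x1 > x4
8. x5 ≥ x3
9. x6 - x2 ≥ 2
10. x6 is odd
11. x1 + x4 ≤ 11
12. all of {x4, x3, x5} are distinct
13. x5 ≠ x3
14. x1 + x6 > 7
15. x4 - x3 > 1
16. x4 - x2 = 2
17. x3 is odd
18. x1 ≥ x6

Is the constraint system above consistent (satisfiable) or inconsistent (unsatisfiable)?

One satisfying assignment is x1 = 6, x2 = 1, x3 = 1, x4 = 3, x5 = 5, x6 = 3.
For the less obvious constraints — constraint 1: x4 - x5 = -2; constraint 9: x6 - x2 = 2 — and the others hold by inspection.

Satisfiable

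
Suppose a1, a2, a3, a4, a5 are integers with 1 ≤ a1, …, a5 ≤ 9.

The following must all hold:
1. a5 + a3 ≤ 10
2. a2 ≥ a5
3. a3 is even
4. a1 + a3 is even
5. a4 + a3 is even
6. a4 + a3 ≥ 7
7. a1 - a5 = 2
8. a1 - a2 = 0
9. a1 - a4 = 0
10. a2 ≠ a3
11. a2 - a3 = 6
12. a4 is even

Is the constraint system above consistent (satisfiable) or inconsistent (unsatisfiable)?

Satisfiable

Try a1 = 8, a2 = 8, a3 = 2, a4 = 8, a5 = 6.
Check constraint 1: a5 + a3 = 8; constraint 6: a4 + a3 = 10; constraint 7: a1 - a5 = 2. The remaining constraints are straightforward to verify.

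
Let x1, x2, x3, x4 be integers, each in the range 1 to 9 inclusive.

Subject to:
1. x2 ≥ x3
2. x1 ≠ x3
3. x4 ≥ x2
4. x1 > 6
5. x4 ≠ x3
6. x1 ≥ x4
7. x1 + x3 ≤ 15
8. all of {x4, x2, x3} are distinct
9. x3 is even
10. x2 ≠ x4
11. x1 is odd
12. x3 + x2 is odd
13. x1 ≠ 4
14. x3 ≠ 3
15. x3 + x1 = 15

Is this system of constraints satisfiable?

Satisfiable

Setting (x1, x2, x3, x4) = (9, 7, 6, 8) satisfies everything: constraint 7: x1 + x3 = 15; constraint 8: values 8, 7, 6 are distinct; constraint 15: x3 + x1 = 15, and the others follow.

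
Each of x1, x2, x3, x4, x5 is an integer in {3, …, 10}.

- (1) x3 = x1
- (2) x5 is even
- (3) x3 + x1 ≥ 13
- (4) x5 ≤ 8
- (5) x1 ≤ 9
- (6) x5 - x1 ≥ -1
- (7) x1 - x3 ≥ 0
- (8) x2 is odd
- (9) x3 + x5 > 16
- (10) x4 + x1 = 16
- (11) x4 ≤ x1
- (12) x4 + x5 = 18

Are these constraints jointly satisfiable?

Unsatisfiable

From constraints 5 and 11: x4 ≤ x1 ≤ 9. From constraint 4: x5 ≤ 8. Hence x4 + x5 ≤ 17. But constraint 12 requires x4 + x5 = 18, and 18 > 17. Contradiction.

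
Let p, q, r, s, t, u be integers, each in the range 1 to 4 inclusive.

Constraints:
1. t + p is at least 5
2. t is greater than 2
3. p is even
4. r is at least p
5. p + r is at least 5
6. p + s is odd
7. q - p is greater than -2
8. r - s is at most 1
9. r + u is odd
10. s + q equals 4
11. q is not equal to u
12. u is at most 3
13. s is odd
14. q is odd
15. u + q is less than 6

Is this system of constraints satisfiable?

The assignment p = 2, q = 1, r = 3, s = 3, t = 4, u = 2 works:
  constraint 1 holds since t + p = 6.
  constraint 5 holds since p + r = 5.
The rest check out directly.

Satisfiable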